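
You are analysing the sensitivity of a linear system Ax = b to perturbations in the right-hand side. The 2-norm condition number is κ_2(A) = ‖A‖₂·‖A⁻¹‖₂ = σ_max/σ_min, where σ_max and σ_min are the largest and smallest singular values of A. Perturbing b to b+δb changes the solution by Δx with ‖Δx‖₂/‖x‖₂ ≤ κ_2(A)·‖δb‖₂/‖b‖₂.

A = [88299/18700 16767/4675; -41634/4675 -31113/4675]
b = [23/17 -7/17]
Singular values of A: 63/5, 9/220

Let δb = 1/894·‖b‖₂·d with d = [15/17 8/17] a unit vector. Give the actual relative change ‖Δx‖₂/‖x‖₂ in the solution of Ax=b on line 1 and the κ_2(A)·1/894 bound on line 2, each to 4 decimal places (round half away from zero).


0.0016
0.3445

largest singular value 63/5, smallest 9/220
κ_2(A) = (63/5) / (9/220) = 308.0000
worst-case relative error ≤ 308.0000 × 1/894 = 0.3445
solve Ax = b  →  x = [-14.6032 19.6032]
‖b‖₂ = 1.4142 and ‖x‖₂ = 24.4446
re-solving with b+δb shifts x by Δx of norm 0.0387
relative error = 0.0016
so the bound overstates the realised error by a factor of ≈ 217.7900 (computed from the unrounded values)


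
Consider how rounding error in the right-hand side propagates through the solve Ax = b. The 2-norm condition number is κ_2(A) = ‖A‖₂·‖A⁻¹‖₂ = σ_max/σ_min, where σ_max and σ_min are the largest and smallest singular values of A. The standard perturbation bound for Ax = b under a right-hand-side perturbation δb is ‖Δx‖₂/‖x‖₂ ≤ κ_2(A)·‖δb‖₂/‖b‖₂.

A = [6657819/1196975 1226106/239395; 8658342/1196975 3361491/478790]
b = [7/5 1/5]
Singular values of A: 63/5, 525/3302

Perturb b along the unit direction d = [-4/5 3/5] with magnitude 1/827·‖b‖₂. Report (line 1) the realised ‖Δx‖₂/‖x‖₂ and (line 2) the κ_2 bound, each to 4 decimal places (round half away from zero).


from the listed singular values, σ₁ = 63/5, σ_n = 525/3302
condition number: (63/5) ÷ (525/3302) = 79.2480
perturbation bound = 79.2480·1/827 = 0.0958
solve Ax = b  →  x = [4.3951 -4.4997]
‖b‖ = 1.4142, ‖x‖ = 6.2900
re-solving with b+δb shifts x by Δx of norm 0.0108
realised ‖Δx‖/‖x‖ = 0.0017
so the bound overstates the realised error by a factor of ≈ 56.0413 (computed from the unrounded values)

0.0017
0.0958


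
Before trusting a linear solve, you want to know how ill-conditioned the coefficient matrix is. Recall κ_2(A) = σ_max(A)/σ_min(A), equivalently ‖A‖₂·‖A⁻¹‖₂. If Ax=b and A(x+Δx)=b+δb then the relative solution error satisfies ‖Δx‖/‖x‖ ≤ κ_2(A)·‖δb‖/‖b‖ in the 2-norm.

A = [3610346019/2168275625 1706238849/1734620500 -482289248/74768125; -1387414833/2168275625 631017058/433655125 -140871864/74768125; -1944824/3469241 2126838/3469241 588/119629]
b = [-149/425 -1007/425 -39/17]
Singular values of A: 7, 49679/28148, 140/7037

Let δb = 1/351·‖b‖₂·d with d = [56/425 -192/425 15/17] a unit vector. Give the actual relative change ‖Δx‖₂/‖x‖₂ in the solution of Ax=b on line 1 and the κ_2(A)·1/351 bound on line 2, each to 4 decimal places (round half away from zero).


0.0094
1.0024

σ_max = 7, σ_min = 140/7037
κ = σ_max/σ_min = 7/(140/7037) = 351.8500
perturbation bound = 351.8500·1/351 = 1.0024
solve Ax = b  →  x = [-33.7990 -34.5369 -13.9369]
‖b‖ = 3.3166, ‖x‖ = 50.2932
δb = ε·‖b‖·d = [0.0012 -0.0043 0.0083]; solving A·Δx = δb gives ‖Δx‖ = 0.4750
relative error = 0.0094
realised/bound (from unrounded values) ≈ 0.0094


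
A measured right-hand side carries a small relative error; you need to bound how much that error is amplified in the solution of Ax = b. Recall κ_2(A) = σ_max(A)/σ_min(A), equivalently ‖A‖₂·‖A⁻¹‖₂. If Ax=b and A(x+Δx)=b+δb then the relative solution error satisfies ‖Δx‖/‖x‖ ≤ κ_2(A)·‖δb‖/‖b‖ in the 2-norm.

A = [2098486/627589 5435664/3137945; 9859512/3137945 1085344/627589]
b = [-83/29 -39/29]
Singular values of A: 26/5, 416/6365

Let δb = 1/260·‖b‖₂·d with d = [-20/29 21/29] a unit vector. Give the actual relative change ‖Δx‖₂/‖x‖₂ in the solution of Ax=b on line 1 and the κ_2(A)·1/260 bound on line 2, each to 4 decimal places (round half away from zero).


0.0122
0.3060

largest singular value 26/5, smallest 416/6365
condition number: (26/5) ÷ (416/6365) = 79.5625
worst-case relative error ≤ 79.5625 × 1/260 = 0.3060
solve Ax = b  →  x = [-7.7093 13.2289]
‖b‖₂ = 3.1623 and ‖x‖₂ = 15.3114
δb = ε·‖b‖·d = [-0.0084 0.0088]; solving A·Δx = δb gives ‖Δx‖ = 0.1861
realised ‖Δx‖/‖x‖ = 0.0122
realised/bound (from unrounded values) ≈ 0.0397


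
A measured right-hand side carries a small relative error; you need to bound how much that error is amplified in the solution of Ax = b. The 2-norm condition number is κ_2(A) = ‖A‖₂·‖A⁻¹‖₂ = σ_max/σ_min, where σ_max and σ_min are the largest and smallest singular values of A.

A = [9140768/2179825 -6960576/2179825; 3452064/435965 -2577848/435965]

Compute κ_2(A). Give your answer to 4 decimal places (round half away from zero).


256.4500

form AᵀA = [1319973308416/16441650625 -989956461312/16441650625; -989956461312/16441650625 742498705984/16441650625] with trace 82498880576/657666025 and determinant 157351936/657666025
char-poly roots: 3136/25 and 50176/26306641
so κ_2 = √((3136/25) / (50176/26306641)) = 256.4500


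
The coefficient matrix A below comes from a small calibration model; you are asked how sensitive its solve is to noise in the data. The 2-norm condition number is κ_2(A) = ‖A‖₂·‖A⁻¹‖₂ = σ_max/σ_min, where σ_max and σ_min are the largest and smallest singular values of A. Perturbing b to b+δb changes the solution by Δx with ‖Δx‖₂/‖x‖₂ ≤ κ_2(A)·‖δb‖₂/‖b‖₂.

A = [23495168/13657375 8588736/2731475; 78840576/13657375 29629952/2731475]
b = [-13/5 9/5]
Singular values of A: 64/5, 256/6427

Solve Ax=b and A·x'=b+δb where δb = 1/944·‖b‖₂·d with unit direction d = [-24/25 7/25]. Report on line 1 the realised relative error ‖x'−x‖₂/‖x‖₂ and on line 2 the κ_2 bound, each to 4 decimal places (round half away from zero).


largest singular value 64/5, smallest 256/6427
κ = σ_max/σ_min = (64/5)/(256/6427) = 321.3500
bound on ‖Δx‖/‖x‖: κ·ε = 321.3500·1/944 = 0.3404
solve Ax = b  →  x = [-66.4189 35.5119]
2-norm of b is 3.1623; of x, 75.3164
Δx = A⁻¹·δb where δb = 1/944·3.1623·d; ‖Δx‖ = 0.0841
relative error = 0.0011
tightness: 0.0011 against a bound of 0.3404 (unrounded ratio ≈ 0.0033)

0.0011
0.3404


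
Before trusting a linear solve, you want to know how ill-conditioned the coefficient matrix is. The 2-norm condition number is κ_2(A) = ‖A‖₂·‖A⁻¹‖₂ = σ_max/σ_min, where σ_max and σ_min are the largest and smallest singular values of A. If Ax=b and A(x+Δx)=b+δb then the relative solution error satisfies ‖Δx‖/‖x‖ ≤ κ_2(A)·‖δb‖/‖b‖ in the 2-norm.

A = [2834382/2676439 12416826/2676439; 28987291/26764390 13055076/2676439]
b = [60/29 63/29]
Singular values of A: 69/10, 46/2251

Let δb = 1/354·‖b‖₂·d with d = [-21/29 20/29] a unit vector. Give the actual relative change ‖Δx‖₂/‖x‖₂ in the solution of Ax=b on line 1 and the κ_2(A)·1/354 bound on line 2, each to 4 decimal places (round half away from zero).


σ_max = 69/10, σ_min = 46/2251
κ = σ_max/σ_min = (69/10)/(46/2251) = 337.6500
bound on ‖Δx‖/‖x‖: κ·ε = 337.6500·1/354 = 0.9538
solve Ax = b  →  x = [0.0954 0.4242]
‖b‖₂ = 3.0000 and ‖x‖₂ = 0.4348
with δb = [-0.0061 0.0058], A·Δx = δb → ‖Δx‖ = 0.4147
realised ‖Δx‖/‖x‖ = 0.9538
realised/bound = 1 exactly: the bound is attained for this b and d

0.9538
0.9538


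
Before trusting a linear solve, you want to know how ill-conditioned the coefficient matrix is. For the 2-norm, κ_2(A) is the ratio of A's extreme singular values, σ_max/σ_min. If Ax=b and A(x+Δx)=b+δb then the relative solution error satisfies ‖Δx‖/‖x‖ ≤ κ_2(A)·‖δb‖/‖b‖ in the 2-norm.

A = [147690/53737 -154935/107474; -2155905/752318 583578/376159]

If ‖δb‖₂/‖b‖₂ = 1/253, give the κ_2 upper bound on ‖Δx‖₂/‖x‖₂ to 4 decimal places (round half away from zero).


M = AᵀA = [10610159625/672987364 -1414609920/168246841; -1414609920/168246841 3018419721/672987364]. tr(M)=23578857/1164338, det(M)=164025/9314704
solving λ² − 23578857/1164338·λ + 164025/9314704 = 0 gives λ = 81/4, 2025/2328676
κ = σ_max/σ_min = (9/2)/(45/1526) = 152.6000
worst-case relative error ≤ 152.6000 × 1/253 = 0.6032

0.6032


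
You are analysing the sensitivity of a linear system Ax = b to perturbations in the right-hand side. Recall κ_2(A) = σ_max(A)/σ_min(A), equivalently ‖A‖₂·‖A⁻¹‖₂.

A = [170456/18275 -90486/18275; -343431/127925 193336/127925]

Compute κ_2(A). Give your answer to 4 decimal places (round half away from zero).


150.5000

form AᵀA = [2466643201/26183689 -1315468440/26183689; -1315468440/26183689 701723044/26183689] with trace 10963205/90601 and determinant 58564/90601
λ_max, λ_min = (10963205/90601 ± √120170640044169/8208541201)/2 = 121, 484/90601
κ = σ_max/σ_min = 11/(22/301) = 150.5000


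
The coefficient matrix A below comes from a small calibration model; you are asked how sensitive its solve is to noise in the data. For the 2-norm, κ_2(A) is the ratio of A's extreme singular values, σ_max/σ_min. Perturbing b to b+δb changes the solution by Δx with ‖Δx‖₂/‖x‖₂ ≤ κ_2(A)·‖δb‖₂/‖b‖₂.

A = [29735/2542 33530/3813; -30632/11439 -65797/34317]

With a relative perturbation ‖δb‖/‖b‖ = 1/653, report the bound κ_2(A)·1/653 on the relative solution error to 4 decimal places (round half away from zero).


M = AᵀA = [44837041/311364 25219859/233523; 25219859/233523 56748589/700569]. tr(M)=630527725/2802276, det(M)=390625/311364
λ_max, λ_min = (630527725/2802276 ± √397525804987425625/7852750780176)/2 = 225, 15625/2802276
κ_2(A) = √(λ_max/λ_min) = √(225 / (15625/2802276)) = 200.8800
worst-case relative error ≤ 200.8800 × 1/653 = 0.3076

0.3076


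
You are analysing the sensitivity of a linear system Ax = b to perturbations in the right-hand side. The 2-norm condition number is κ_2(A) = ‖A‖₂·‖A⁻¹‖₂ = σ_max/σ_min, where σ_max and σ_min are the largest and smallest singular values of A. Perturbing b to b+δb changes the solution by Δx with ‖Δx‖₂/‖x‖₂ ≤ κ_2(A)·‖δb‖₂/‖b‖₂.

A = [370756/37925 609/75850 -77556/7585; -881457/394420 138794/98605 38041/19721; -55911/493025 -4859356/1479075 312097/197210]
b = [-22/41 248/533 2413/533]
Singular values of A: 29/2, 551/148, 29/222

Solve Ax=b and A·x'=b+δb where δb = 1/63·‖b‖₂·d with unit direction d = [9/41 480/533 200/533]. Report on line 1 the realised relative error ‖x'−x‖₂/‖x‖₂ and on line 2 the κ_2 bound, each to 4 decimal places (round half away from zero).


σ_max = 29/2, σ_min = 29/222
κ_2(A) = (29/2) / (29/222) = 111.0000
κ_2(A)·‖δb‖/‖b‖ = 1.7619
solve Ax = b  →  x = [10.8136 3.2555 10.3939]
‖b‖ = 4.5826, ‖x‖ = 15.3482
Δx = A⁻¹·δb where δb = 1/63·4.5826·d; ‖Δx‖ = 0.5568
realised ‖Δx‖/‖x‖ = 0.0363
tightness: 0.0363 against a bound of 1.7619 (unrounded ratio ≈ 0.0206)

0.0363
1.7619


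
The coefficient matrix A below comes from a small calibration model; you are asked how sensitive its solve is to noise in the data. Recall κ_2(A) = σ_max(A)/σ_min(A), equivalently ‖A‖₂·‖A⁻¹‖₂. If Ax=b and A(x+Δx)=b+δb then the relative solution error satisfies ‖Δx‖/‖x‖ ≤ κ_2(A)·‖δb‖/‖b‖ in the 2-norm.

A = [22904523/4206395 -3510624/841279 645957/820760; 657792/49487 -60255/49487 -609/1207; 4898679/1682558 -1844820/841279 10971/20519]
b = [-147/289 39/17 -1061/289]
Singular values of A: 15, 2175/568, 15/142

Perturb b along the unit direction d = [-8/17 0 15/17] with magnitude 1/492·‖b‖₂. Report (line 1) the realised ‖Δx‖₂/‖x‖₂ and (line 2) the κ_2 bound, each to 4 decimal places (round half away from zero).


σ_max = 15, σ_min = 15/142
κ_2(A) = 15 / (15/142) = 142.0000
κ_2(A)·‖δb‖/‖b‖ = 0.2886
solve Ax = b  →  x = [-1.5154 -7.0389 -27.4834]
‖b‖₂ = 4.3589 and ‖x‖₂ = 28.4109
Δx = A⁻¹·δb where δb = 1/492·4.3589·d; ‖Δx‖ = 0.0839
realised ‖Δx‖/‖x‖ = 0.0030
so the bound overstates the realised error by a factor of ≈ 97.7686 (computed from the unrounded values)

0.0030
0.2886


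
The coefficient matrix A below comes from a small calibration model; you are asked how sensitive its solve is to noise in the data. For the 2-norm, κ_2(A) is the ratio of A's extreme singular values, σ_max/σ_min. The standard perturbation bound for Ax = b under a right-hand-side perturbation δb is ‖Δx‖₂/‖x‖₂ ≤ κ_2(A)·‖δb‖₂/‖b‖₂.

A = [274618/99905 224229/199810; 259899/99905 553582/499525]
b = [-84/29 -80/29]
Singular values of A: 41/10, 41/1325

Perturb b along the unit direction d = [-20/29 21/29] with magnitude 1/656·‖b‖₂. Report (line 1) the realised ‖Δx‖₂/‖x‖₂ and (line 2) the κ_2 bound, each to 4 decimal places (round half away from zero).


largest singular value 41/10, smallest 41/1325
κ = σ_max/σ_min = (41/10)/(41/1325) = 132.5000
perturbation bound = 132.5000·1/656 = 0.2020
solve Ax = b  →  x = [-0.9006 -0.3752]
2-norm of b is 4.0000; of x, 0.9756
Δx = A⁻¹·δb where δb = 1/656·4.0000·d; ‖Δx‖ = 0.1971
realised ‖Δx‖/‖x‖ = 0.2020
tightness: 0.2020 against a bound of 0.2020; the bound is attained (ratio 1)

0.2020
0.2020


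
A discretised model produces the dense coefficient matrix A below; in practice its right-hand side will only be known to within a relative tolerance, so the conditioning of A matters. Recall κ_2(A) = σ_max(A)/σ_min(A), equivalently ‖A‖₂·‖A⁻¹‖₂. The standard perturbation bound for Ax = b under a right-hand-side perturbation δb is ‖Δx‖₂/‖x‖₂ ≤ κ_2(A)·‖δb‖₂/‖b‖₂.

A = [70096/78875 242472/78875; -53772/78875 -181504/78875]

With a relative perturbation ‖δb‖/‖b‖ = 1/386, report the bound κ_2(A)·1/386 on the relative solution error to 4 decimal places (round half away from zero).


M = AᵀA = [312195088/248850625 1070246016/248850625; 1070246016/248850625 3669454912/248850625]. tr(M)=6370640/398161, det(M)=1024/398161
eigenvalues of AᵀA: λ = (tr ± √(tr²−4·det))/2 = 16, 64/398161
σ_max=√16=4, σ_min=√(64/398161)=(8/631) → κ = 315.5000
perturbation bound = 315.5000·1/386 = 0.8174

0.8174


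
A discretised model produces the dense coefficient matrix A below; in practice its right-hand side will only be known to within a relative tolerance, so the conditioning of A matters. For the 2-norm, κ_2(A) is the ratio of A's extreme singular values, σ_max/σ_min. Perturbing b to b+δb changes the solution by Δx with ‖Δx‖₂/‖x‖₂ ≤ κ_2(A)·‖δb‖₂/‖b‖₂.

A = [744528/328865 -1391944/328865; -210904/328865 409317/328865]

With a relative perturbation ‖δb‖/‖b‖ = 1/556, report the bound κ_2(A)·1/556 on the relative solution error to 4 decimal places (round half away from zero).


0.4349

form AᵀA = [23952097600/4326087529 -44906715000/4326087529; -44906715000/4326087529 84201940225/4326087529] with trace 374235425/14969161 and determinant 160000/14969161
eigenvalues of AᵀA: λ = (tr ± √(tr²−4·det))/2 = 25, 6400/14969161
κ_2(A) = √(λ_max/λ_min) = √(25 / (6400/14969161)) = 241.8125
perturbation bound = 241.8125·1/556 = 0.4349


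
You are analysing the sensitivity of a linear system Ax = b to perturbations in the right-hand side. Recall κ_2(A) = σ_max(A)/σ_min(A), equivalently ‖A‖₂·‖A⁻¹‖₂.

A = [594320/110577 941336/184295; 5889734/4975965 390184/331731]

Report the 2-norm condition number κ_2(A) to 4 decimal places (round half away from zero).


209.2500

AᵀA = [530480836/17514225 33679856/1167615; 33679856/1167615 53462656/1946025]; tr = 202328948/3502845, det = 33362176/437855625
eigenvalues of AᵀA: λ = (tr ± √(tr²−4·det))/2 = 1444/25, 23104/17514225
κ = σ_max/σ_min = (38/5)/(152/4185) = 209.2500


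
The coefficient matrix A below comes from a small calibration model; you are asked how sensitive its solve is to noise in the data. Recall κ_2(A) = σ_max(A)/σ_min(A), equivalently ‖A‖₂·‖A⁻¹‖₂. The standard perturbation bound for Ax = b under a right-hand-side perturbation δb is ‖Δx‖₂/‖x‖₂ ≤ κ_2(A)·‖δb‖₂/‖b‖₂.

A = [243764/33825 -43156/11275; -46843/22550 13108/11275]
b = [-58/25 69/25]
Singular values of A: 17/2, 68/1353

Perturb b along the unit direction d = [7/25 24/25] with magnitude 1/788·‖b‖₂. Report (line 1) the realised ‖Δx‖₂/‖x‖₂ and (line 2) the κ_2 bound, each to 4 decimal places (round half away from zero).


largest singular value 17/2, smallest 68/1353
κ_2(A) = (17/2) / (68/1353) = 169.1250
κ_2(A)·‖δb‖/‖b‖ = 0.2146
solve Ax = b  →  x = [18.4152 35.2785]
‖b‖ = 3.6056, ‖x‖ = 39.7957
re-solving with b+δb shifts x by Δx of norm 0.0910
dividing the unrounded norms, ‖Δx‖/‖x‖ = 0.0023
tightness: 0.0023 against a bound of 0.2146 (unrounded ratio ≈ 0.0107)

0.0023
0.2146


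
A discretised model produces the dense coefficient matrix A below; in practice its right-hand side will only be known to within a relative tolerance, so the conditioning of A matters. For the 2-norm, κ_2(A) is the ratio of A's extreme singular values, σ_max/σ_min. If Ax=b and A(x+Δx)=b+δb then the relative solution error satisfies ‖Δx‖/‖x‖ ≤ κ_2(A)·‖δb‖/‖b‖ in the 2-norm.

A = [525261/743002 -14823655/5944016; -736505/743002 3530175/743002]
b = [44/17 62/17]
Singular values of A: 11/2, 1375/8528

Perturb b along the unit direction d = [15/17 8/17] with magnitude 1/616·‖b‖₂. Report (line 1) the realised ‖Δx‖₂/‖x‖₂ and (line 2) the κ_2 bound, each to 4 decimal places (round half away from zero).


0.0018
0.0554

largest singular value 11/2, smallest 1375/8528
κ = σ_max/σ_min = (11/2)/(1375/8528) = 34.1120
κ_2(A)·‖δb‖/‖b‖ = 0.0554
solve Ax = b  →  x = [24.1238 5.8006]
‖b‖₂ = 4.4721 and ‖x‖₂ = 24.8114
with δb = [0.0064 0.0034], A·Δx = δb → ‖Δx‖ = 0.0450
relative error = 0.0018
so the bound overstates the realised error by a factor of ≈ 30.5140 (computed from the unrounded values)


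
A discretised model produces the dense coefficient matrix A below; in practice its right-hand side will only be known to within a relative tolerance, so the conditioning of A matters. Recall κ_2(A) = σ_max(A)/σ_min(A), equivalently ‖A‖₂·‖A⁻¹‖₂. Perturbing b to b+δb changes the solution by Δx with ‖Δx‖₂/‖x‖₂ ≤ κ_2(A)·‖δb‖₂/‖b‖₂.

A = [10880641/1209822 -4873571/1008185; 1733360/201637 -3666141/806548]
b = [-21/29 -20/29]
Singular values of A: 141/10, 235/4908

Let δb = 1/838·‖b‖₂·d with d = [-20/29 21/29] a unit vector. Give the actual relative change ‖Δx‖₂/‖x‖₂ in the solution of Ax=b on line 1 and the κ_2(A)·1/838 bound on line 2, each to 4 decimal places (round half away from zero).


0.3514
0.3514

σ_max = 141/10, σ_min = 235/4908
κ_2(A) = (141/10) / (235/4908) = 294.4800
bound on ‖Δx‖/‖x‖: κ·ε = 294.4800·1/838 = 0.3514
solve Ax = b  →  x = [-0.0626 0.0334]
‖b‖₂ = 1.0000 and ‖x‖₂ = 0.0709
with δb = [-0.0008 0.0009], A·Δx = δb → ‖Δx‖ = 0.0249
realised ‖Δx‖/‖x‖ = 0.3514
tightness: 0.3514 against a bound of 0.3514; the bound is attained (ratio 1)


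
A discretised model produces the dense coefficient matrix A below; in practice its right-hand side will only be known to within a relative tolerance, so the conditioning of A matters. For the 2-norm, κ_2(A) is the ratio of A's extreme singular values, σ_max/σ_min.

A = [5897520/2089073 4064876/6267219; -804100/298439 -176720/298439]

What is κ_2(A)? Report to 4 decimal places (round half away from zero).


210.8400

form AᵀA = [79028544400/5189329369 17781002240/5189329369; 17781002240/5189329369 36023339536/46703964321] with trace 444545056/27783441 and determinant 160000/27783441
λ_max, λ_min = (444545056/27783441 ± √197602525411803136/771919593800481)/2 = 16, 10000/27783441
so κ_2 = √(16 / (10000/27783441)) = 210.8400


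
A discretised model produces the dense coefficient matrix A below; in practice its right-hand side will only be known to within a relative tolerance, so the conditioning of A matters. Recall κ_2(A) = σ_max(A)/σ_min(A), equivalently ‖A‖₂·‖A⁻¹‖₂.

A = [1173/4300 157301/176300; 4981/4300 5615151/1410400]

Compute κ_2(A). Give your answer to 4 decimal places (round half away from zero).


344.0000

AᵀA = [2618629/1849000 143635023/29584000; 143635023/29584000 3939739613/236672000]; tr = 34199393/1893376, det = 83521/30294016
char-poly roots: 289/16 and 289/1893376
σ_max=√(289/16)=(17/4), σ_min=√(289/1893376)=(17/1376) → κ = 344.0000


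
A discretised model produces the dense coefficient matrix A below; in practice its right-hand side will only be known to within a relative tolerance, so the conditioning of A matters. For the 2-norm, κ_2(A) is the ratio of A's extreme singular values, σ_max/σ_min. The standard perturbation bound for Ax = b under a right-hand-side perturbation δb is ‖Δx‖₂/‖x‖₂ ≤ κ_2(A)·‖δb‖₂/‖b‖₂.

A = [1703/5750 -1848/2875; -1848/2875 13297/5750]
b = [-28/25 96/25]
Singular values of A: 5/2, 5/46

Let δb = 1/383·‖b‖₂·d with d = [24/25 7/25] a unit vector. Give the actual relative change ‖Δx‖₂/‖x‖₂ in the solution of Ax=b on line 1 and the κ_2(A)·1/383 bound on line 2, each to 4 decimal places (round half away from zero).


largest singular value 5/2, smallest 5/46
κ = σ_max/σ_min = (5/2)/(5/46) = 23.0000
bound on ‖Δx‖/‖x‖: κ·ε = 23.0000·1/383 = 0.0601
solve Ax = b  →  x = [-0.4480 1.5360]
‖b‖ = 4.0000, ‖x‖ = 1.6000
δb = ε·‖b‖·d = [0.0100 0.0029]; solving A·Δx = δb gives ‖Δx‖ = 0.0961
realised ‖Δx‖/‖x‖ = 0.0601
so the bound is sharp here: realised error equals the bound

0.0601
0.0601


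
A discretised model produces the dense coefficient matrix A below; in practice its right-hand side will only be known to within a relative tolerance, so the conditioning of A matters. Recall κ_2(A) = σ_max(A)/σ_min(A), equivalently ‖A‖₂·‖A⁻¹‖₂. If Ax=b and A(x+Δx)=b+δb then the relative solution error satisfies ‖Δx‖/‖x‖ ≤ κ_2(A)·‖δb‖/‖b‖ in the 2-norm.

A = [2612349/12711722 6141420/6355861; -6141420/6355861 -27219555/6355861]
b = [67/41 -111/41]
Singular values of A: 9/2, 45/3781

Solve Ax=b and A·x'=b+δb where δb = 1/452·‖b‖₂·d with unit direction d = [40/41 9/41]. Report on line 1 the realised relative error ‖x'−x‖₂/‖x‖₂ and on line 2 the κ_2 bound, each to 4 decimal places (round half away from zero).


σ_max = 9/2, σ_min = 45/3781
κ = σ_max/σ_min = (9/2)/(45/3781) = 378.1000
worst-case relative error ≤ 378.1000 × 1/452 = 0.8365
solve Ax = b  →  x = [-81.8266 19.0943]
‖b‖ = 3.1623, ‖x‖ = 84.0249
with δb = [0.0068 0.0015], A·Δx = δb → ‖Δx‖ = 0.5878
relative error = 0.0070
tightness: 0.0070 against a bound of 0.8365 (unrounded ratio ≈ 0.0084)

0.0070
0.8365


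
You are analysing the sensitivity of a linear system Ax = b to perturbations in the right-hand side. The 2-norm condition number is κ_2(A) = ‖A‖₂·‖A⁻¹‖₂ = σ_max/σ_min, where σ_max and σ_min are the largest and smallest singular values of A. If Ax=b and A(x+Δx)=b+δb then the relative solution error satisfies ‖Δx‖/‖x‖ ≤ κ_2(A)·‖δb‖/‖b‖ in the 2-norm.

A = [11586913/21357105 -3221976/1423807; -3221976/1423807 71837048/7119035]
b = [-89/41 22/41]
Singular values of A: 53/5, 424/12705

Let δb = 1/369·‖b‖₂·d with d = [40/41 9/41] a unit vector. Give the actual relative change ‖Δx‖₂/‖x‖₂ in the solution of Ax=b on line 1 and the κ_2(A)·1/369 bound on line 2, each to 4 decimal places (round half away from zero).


0.0030
0.8608

σ_max = 53/5, σ_min = 424/12705
κ_2(A) = (53/5) / (424/12705) = 317.6250
κ_2(A)·‖δb‖/‖b‖ = 0.8608
solve Ax = b  →  x = [-58.4883 -13.0632]
‖b‖₂ = 2.2361 and ‖x‖₂ = 59.9293
re-solving with b+δb shifts x by Δx of norm 0.1816
dividing the unrounded norms, ‖Δx‖/‖x‖ = 0.0030
so the bound overstates the realised error by a factor of ≈ 284.0928 (computed from the unrounded values)


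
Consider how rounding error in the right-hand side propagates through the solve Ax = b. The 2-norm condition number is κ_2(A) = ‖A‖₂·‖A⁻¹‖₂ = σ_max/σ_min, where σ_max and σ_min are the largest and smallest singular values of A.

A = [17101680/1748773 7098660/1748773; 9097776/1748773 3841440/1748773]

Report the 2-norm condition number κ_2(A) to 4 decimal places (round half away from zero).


M = AᵀA = [1298397878784/10582031161 540995060160/10582031161; 540995060160/10582031161 225424342800/10582031161]. tr(M)=9016699536/62615569, det(M)=8294400/62615569
char-poly roots: 144 and 57600/62615569
σ_max=√144=12, σ_min=√(57600/62615569)=(240/7913) → κ = 395.6500

395.6500


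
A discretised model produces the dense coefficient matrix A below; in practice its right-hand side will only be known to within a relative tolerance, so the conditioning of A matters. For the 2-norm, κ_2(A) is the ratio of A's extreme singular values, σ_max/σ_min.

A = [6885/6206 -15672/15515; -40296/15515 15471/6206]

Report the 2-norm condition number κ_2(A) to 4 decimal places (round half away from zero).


AᵀA = [7680151089/962860900 -365660568/48143045; -365660568/48143045 6966242361/962860900]; tr = 348309/22898, det = 2313441/114490000
eigenvalues of AᵀA: λ = (tr ± √(tr²−4·det))/2 = 1521/100, 1521/1144900
σ_max=√(1521/100)=(39/10), σ_min=√(1521/1144900)=(39/1070) → κ = 107.0000

107.0000


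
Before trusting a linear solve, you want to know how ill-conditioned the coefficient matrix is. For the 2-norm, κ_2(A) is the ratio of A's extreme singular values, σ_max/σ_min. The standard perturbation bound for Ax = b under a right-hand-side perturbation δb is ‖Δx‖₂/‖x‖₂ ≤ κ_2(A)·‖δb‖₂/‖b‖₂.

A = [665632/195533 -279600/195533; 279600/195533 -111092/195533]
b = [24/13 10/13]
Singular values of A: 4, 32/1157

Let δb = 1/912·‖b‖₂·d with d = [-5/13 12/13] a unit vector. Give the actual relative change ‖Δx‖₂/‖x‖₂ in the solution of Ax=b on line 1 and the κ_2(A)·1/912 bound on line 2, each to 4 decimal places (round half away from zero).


σ_max = 4, σ_min = 32/1157
κ_2(A) = 4 / (32/1157) = 144.6250
worst-case relative error ≤ 144.6250 × 1/912 = 0.1586
solve Ax = b  →  x = [0.4615 -0.1923]
‖b‖ = 2.0000, ‖x‖ = 0.5000
δb = ε·‖b‖·d = [-0.0008 0.0020]; solving A·Δx = δb gives ‖Δx‖ = 0.0793
dividing the unrounded norms, ‖Δx‖/‖x‖ = 0.1586
so the bound is sharp here: realised error equals the bound

0.1586
0.1586


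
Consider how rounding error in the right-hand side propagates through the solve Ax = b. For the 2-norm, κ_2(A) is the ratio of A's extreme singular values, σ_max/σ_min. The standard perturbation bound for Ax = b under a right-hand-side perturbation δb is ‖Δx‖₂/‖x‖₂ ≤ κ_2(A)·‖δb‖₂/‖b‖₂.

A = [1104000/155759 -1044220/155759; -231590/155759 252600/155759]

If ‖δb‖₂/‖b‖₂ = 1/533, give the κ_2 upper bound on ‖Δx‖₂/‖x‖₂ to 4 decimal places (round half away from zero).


M = AᵀA = [756960100/14432401 -720594000/14432401; -720594000/14432401 686616400/14432401]. tr(M)=1716500/17161, det(M)=40000/17161
λ_max, λ_min = (1716500/17161 ± √2943626490000/294499921)/2 = 100, 400/17161
σ_max=√100=10, σ_min=√(400/17161)=(20/131) → κ = 65.5000
perturbation bound = 65.5000·1/533 = 0.1229

0.1229


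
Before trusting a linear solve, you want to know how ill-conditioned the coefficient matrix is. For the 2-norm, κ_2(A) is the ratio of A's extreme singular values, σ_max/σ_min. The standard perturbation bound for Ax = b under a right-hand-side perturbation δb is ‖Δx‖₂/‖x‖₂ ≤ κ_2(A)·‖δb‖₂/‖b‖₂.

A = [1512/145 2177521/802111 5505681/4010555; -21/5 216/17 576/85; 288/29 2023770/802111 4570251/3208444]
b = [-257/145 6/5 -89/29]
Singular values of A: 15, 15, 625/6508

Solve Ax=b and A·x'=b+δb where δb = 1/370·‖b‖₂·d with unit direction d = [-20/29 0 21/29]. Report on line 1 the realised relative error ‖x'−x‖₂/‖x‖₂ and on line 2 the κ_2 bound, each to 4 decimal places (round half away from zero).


largest singular value 15, smallest 625/6508
κ = σ_max/σ_min = 15/(625/6508) = 156.1920
κ_2(A)·‖δb‖/‖b‖ = 0.4221
solve Ax = b  →  x = [-0.2400 4.9119 -9.1815]
2-norm of b is 3.7417; of x, 10.4156
Δx = A⁻¹·δb where δb = 1/370·3.7417·d; ‖Δx‖ = 0.1053
realised ‖Δx‖/‖x‖ = 0.0101
so the bound overstates the realised error by a factor of ≈ 41.7552 (computed from the unrounded values)

0.0101
0.4221


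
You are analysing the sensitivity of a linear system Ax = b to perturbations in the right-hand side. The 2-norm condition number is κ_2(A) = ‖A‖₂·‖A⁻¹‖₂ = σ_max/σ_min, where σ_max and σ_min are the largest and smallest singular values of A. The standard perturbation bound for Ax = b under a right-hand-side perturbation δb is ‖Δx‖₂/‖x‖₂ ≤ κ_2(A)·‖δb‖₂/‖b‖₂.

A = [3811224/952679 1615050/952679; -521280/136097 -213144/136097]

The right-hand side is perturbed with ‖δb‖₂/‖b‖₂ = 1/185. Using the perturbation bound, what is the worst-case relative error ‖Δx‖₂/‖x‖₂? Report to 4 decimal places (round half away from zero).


AᵀA = [33103849536/1079188201 13792621680/1079188201; 13792621680/1079188201 5748483204/1079188201]; tr = 229895460/6385729, det = 331776/6385729
solving λ² − 229895460/6385729·λ + 331776/6385729 = 0 gives λ = 36, 9216/6385729
σ_max=√36=6, σ_min=√(9216/6385729)=(96/2527) → κ = 157.9375
bound on ‖Δx‖/‖x‖: κ·ε = 157.9375·1/185 = 0.8537

0.8537


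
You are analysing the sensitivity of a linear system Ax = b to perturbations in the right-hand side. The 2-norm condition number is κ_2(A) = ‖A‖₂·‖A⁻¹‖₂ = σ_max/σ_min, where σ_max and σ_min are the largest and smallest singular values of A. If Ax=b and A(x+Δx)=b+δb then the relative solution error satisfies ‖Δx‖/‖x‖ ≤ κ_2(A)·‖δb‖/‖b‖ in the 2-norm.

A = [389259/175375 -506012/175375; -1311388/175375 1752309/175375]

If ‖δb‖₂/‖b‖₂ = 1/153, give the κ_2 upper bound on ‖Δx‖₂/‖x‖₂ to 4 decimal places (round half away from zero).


form AᵀA = [2994017689/49210225 -3991882752/49210225; -3991882752/49210225 5322615961/49210225] with trace 332665346/1968409 and determinant 714025/1968409
λ_max, λ_min = (332665346/1968409 ± √110660610456354816/3874633991281)/2 = 169, 4225/1968409
κ_2(A) = √(λ_max/λ_min) = √(169 / (4225/1968409)) = 280.6000
perturbation bound = 280.6000·1/153 = 1.8340

1.8340


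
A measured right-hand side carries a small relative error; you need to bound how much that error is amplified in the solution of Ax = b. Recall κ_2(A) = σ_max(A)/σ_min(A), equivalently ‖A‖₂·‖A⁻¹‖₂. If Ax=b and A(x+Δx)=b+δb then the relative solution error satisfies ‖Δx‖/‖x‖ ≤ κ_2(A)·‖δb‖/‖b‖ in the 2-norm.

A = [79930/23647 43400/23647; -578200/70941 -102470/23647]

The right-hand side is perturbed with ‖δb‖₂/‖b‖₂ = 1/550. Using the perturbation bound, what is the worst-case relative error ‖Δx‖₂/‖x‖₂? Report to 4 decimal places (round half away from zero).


form AᵀA = [2318428900/29778849 412160000/9926283; 412160000/9926283 73276100/3308761] with trace 10304200/103041 and determinant 10000/103041
λ_max, λ_min = (10304200/103041 ± √106172416000000/10617447681)/2 = 100, 100/103041
κ_2(A) = √(λ_max/λ_min) = √(100 / (100/103041)) = 321.0000
κ_2(A)·‖δb‖/‖b‖ = 0.5836

0.5836


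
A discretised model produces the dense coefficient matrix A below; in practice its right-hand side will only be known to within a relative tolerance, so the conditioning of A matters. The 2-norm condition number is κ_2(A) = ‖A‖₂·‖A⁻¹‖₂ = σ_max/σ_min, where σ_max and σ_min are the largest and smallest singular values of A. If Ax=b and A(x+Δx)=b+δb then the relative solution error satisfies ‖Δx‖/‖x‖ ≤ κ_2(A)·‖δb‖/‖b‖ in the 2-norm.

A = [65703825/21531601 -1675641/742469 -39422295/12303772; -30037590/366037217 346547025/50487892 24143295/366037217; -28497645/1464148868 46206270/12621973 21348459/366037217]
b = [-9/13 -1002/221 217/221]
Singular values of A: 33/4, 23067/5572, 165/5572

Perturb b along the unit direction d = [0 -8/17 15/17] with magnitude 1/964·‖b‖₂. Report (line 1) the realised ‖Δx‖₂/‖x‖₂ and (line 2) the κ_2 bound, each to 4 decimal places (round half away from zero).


0.0016
0.2890

σ_max = 33/4, σ_min = 165/5572
κ_2(A) = (33/4) / (165/5572) = 278.6000
κ_2(A)·‖δb‖/‖b‖ = 0.2890
solve Ax = b  →  x = [73.0917 -0.4608 70.1518]
‖b‖ = 4.6904, ‖x‖ = 101.3109
δb = ε·‖b‖·d = [0.0000 -0.0023 0.0043]; solving A·Δx = δb gives ‖Δx‖ = 0.1643
dividing the unrounded norms, ‖Δx‖/‖x‖ = 0.0016
tightness: 0.0016 against a bound of 0.2890 (unrounded ratio ≈ 0.0056)


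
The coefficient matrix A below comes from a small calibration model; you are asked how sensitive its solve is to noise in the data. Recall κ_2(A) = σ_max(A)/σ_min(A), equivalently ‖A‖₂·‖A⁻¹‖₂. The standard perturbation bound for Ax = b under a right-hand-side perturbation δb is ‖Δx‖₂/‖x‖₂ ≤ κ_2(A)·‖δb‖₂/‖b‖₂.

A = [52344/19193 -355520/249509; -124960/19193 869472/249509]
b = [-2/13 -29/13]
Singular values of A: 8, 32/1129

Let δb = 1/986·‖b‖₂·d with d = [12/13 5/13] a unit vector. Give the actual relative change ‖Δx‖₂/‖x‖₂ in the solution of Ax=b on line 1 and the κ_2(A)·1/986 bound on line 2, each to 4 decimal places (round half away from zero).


0.0023
0.2863

σ_max = 8, σ_min = 32/1129
κ = σ_max/σ_min = 8/(32/1129) = 282.2500
bound on ‖Δx‖/‖x‖: κ·ε = 282.2500·1/986 = 0.2863
solve Ax = b  →  x = [-16.3824 -31.2482]
‖b‖ = 2.2361, ‖x‖ = 35.2821
δb = ε·‖b‖·d = [0.0021 0.0009]; solving A·Δx = δb gives ‖Δx‖ = 0.0800
realised ‖Δx‖/‖x‖ = 0.0023
tightness: 0.0023 against a bound of 0.2863 (unrounded ratio ≈ 0.0079)


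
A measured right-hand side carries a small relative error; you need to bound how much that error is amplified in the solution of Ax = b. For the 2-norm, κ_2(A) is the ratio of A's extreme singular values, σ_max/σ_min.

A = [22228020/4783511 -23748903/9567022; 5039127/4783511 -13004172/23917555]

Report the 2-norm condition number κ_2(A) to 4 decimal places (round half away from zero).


329.4240

AᵀA = [309028955409/13612122241 -824067460674/68060611205; -824067460674/68060611205 8790418679481/1361212224100]; tr = 137347108029/4710076900, det = 1476225/188403076
eigenvalues of AᵀA: λ = (tr ± √(tr²−4·det))/2 = 729/25, 50625/188403076
κ_2(A) = √(λ_max/λ_min) = √((729/25) / (50625/188403076)) = 329.4240


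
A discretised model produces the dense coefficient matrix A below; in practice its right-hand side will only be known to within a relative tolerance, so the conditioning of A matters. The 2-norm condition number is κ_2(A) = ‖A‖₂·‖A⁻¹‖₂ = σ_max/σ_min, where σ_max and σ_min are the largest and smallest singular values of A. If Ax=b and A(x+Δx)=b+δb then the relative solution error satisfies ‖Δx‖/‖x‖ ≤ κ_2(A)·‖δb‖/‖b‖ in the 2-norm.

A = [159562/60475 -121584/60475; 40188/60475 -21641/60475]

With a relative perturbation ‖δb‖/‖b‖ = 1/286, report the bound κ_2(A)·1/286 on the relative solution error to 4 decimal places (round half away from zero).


form AᵀA = [16106548/2175625 -12058236/2175625; -12058236/2175625 9072577/2175625] with trace 201433/17405 and determinant 334084/2175625
char-poly roots: 289/25 and 1156/87025
κ = σ_max/σ_min = (17/5)/(34/295) = 29.5000
worst-case relative error ≤ 29.5000 × 1/286 = 0.1031

0.1031


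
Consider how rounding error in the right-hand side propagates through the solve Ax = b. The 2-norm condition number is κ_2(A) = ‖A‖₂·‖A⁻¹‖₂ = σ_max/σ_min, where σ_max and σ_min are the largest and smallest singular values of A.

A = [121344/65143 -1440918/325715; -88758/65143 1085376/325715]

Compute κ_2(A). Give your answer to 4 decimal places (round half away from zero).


200.4400

form AᵀA = [22602348900/4243610449 -54236511360/4243610449; -54236511360/4243610449 130171429764/4243610449] with trace 903986856/25110121 and determinant 810000/25110121
λ_max, λ_min = (903986856/25110121 ± √817110879028724736/630518176634641)/2 = 36, 22500/25110121
so κ_2 = √(36 / (22500/25110121)) = 200.4400


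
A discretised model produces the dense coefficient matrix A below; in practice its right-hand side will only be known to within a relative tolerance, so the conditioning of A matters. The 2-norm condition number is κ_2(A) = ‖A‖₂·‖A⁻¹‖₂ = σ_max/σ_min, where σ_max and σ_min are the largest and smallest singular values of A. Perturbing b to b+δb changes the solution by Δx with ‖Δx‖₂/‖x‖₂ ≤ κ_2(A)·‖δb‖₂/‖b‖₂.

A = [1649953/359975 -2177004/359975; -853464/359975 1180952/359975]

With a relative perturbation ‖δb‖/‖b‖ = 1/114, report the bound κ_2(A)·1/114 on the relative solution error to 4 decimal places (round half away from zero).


0.9287

M = AᵀA = [2388059309/89676125 -3183290172/89676125; -3183290172/89676125 4244978576/89676125]. tr(M)=1326607577/17935225, det(M)=218803264/448380625
λ_max, λ_min = (1326607577/17935225 ± √70370391105220761/12866891832025)/2 = 1849/25, 118336/17935225
κ_2(A) = √(λ_max/λ_min) = √((1849/25) / (118336/17935225)) = 105.8750
perturbation bound = 105.8750·1/114 = 0.9287


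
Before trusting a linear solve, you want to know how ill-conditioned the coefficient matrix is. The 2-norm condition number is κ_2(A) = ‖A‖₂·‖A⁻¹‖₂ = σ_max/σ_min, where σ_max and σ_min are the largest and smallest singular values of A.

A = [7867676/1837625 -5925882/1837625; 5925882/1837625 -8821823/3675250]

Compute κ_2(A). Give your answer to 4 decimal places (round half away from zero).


M = AᵀA = [3880656124756/135074625625 -2910458426067/135074625625; -2910458426067/135074625625 8731554838201/540298502500]. tr(M)=970167173489/21611940100, det(M)=80604484/5402985025
char-poly roots: 4489/100 and 71824/216119401
κ = σ_max/σ_min = (67/10)/(268/14701) = 367.5250

367.5250


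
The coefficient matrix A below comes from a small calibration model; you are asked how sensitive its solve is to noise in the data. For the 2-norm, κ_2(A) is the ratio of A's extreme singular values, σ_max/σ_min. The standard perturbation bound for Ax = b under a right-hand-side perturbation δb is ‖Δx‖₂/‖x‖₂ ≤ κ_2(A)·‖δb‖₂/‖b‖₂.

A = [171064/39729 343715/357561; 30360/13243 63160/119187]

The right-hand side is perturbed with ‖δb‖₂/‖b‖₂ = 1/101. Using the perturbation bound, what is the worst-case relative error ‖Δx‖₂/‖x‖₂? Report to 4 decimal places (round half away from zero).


M = AᵀA = [129960064/5461569 263166440/49154121; 263166440/49154121 533019625/442387089]. tr(M)=6579289/263169, det(M)=1600/263169
solving λ² − 6579289/263169·λ + 1600/263169 = 0 gives λ = 25, 64/263169
σ_max=√25=5, σ_min=√(64/263169)=(8/513) → κ = 320.6250
bound on ‖Δx‖/‖x‖: κ·ε = 320.6250·1/101 = 3.1745

3.1745
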